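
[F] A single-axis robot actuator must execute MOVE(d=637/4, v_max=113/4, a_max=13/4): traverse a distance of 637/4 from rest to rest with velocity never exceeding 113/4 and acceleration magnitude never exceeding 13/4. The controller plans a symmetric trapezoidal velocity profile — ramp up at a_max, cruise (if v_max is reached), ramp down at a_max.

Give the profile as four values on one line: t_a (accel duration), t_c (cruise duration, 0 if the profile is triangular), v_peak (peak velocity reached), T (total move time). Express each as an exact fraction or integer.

v_max²/a_max = (113/4)²/(13/4) = 12769/52
637/4 < 12769/52 ⇒ no cruise
v_peak = √(637/4·13/4) = √(8281/16) = 91/4
t_a = (91/4)/(13/4) = 7; t_c = 0
T = 2·7 = 14

t_a=7 t_c=0 v_peak=91/4 T=14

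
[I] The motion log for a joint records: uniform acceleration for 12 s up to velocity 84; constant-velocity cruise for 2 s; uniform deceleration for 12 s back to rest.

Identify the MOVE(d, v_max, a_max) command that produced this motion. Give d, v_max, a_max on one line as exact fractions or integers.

a_max = 84/12 = 7
d_a = ½·84·12 = 504; d_c = 84·2 = 168
d = 2·504 + 168 = 1176
t_c = 2 > 0 ⇒ limit active, v_max = 84

d=1176 v_max=84 a_max=7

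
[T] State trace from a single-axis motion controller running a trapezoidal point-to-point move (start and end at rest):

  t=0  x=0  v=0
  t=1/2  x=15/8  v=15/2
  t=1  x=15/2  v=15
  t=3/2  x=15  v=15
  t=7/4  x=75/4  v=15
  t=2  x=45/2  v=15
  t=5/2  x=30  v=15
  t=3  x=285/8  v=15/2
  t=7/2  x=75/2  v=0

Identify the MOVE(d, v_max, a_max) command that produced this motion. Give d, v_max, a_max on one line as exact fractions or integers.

final state: t=7/2, x=75/2, v=0 → d = 75/2
a_max = (15/2−0)/(1/2−0) = 15
max v = 15 over t∈[1,5/2] → v_max = 15
check: 15·(1+3/2) = 75/2 ✓

d=75/2 v_max=15 a_max=15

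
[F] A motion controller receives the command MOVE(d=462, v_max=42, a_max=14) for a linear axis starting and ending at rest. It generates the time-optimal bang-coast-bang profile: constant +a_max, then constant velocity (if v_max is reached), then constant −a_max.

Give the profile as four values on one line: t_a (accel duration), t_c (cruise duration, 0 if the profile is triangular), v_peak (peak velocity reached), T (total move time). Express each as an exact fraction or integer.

v_max²/a_max = 42²/14 = 126
462 ≥ 126 so v_max reached
t_a = 42/14 = 3; v_peak = 42
d_cruise = 462 − 126 = 336; t_c = 336/42 = 8
T = 2·3 + 8 = 14

t_a=3 t_c=8 v_peak=42 T=14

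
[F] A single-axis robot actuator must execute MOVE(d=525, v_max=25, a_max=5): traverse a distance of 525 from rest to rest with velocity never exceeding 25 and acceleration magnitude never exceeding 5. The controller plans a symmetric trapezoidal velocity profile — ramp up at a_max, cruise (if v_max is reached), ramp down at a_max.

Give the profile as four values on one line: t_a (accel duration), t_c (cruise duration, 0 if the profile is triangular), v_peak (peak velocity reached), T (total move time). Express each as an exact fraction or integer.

vₘ²/aₘ = 25²/5 = 125
525 ≥ 125 ⇒ cruise phase
t_a = 25/5 = 5; v_peak = 25
d_cruise = 525 − 125 = 400; t_c = 400/25 = 16
T = 2·5 + 16 = 26

t_a=5 t_c=16 v_peak=25 T=26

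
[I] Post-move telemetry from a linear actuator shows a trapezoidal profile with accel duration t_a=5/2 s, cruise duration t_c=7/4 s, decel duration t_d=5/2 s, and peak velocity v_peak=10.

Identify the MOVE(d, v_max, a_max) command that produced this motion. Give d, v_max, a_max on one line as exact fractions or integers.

a_max = 10/(5/2) = 4
d_a = ½·10·5/2 = 25/2; d_c = 10·7/4 = 35/2
d = 2·25/2 + 35/2 = 85/2
t_c = 7/4 > 0 ⇒ limit active, v_max = 10

d=85/2 v_max=10 a_max=4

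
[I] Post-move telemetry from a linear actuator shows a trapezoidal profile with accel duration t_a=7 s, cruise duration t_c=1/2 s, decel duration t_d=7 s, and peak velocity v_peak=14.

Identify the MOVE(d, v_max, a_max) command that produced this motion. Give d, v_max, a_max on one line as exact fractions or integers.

d=105 v_max=14 a_max=2

a_max = 14/7 = 2
d_a = ½·14·7 = 49; d_c = 14·1/2 = 7
d = 2·49 + 7 = 105
t_c = 1/2 > 0 → v_max = v_peak = 14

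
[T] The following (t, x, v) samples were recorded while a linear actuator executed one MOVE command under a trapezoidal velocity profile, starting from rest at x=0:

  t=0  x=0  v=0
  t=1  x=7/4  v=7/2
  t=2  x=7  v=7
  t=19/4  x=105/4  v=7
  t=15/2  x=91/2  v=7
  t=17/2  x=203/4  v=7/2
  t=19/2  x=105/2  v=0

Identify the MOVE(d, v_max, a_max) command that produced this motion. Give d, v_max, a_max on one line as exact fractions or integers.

d=105/2 v_max=7 a_max=7/2

final state: t=19/2, x=105/2, v=0 → d = 105/2
a_max = (7/2−0)/(1−0) = 7/2
max v = 7 over t∈[2,15/2] → v_max = 7
check: 7·(2+11/2) = 105/2 ✓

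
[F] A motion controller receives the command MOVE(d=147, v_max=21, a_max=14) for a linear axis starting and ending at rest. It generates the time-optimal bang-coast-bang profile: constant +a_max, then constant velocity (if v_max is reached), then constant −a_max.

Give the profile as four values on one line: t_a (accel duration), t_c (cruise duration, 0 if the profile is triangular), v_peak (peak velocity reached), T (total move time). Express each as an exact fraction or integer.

(v_max)²/a_max = 21²/14 = 63/2
147 ≥ 63/2 ⇒ cruise phase
t_a = 21/14 = 3/2; v_peak = 21
d_cruise = 147 − 63/2 = 231/2; t_c = (231/2)/21 = 11/2
T = 2·3/2 + 11/2 = 17/2

t_a=3/2 t_c=11/2 v_peak=21 T=17/2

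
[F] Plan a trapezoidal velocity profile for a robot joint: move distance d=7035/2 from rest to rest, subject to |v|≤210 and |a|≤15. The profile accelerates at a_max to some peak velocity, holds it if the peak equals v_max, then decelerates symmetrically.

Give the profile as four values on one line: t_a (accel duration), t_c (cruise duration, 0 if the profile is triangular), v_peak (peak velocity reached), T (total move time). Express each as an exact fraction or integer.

(v_max)²/a_max = 210²/15 = 2940
7035/2 ≥ 2940 so v_max reached
t_a = 210/15 = 14; v_peak = 210
d_cruise = 7035/2 − 2940 = 1155/2; t_c = (1155/2)/210 = 11/4
T = 2·14 + 11/4 = 123/4

t_a=14 t_c=11/4 v_peak=210 T=123/4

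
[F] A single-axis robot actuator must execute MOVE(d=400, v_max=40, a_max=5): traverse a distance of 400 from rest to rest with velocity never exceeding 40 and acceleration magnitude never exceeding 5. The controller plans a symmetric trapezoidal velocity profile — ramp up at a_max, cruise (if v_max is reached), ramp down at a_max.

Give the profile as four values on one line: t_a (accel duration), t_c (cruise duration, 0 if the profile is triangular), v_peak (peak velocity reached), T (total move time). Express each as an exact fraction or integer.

t_a=8 t_c=2 v_peak=40 T=18

(v_max)²/a_max = 40²/5 = 320
400 ≥ 320 ⇒ cruise phase
t_a = 40/5 = 8; v_peak = 40
d_cruise = 400 − 320 = 80; t_c = 80/40 = 2
T = 2·8 + 2 = 18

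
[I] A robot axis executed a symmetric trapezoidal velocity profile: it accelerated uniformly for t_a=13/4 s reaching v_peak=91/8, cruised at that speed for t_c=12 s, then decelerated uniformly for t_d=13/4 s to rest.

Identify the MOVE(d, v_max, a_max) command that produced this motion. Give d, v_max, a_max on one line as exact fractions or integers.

d=5551/32 v_max=91/8 a_max=7/2

a_max = (91/8)/(13/4) = 7/2
d_a = ½·91/8·13/4 = 1183/64; d_c = 91/8·12 = 273/2
d = 2·1183/64 + 273/2 = 5551/32
t_c = 12 > 0 so v_max = 91/8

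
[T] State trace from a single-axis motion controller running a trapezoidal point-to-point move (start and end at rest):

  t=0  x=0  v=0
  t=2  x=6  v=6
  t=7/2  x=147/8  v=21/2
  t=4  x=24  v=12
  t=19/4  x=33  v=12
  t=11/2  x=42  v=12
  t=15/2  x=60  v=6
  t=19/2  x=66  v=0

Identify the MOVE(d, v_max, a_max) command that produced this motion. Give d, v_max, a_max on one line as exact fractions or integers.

final state: t=19/2, x=66, v=0 → d = 66
a_max = (6−0)/(2−0) = 3
max v = 12 over t∈[4,11/2] → v_max = 12
check: 12·(4+3/2) = 66 ✓

d=66 v_max=12 a_max=3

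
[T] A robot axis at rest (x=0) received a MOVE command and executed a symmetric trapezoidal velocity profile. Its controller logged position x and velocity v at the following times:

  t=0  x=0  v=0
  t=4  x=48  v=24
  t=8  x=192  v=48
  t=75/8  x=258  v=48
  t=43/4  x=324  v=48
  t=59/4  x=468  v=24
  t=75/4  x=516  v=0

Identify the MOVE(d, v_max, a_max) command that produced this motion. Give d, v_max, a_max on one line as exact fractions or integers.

final state: t=75/4, x=516, v=0 → d = 516
a_max = (24−0)/(4−0) = 6
max v = 48 over t∈[8,43/4] → v_max = 48
check: 48·(8+11/4) = 516 ✓

d=516 v_max=48 a_max=6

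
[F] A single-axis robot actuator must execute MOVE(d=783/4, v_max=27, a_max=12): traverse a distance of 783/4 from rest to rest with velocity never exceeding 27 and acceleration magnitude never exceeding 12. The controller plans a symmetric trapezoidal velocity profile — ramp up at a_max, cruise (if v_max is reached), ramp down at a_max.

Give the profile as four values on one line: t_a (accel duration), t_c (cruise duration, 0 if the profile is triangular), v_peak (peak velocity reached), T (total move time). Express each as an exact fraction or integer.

t_a=9/4 t_c=5 v_peak=27 T=19/2

vₘ²/aₘ = 27²/12 = 243/4
783/4 ≥ 243/4 ⇒ cruise phase
t_a = 27/12 = 9/4; v_peak = 27
d_cruise = 783/4 − 243/4 = 135; t_c = 135/27 = 5
T = 2·9/4 + 5 = 19/2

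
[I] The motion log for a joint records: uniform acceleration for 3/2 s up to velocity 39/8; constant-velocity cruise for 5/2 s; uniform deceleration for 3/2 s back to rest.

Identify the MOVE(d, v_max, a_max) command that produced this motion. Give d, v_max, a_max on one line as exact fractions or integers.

d=39/2 v_max=39/8 a_max=13/4

a_max = (39/8)/(3/2) = 13/4
d_a = ½·39/8·3/2 = 117/32; d_c = 39/8·5/2 = 195/16
d = 2·117/32 + 195/16 = 39/2
t_c = 5/2 > 0 so v_max = 39/8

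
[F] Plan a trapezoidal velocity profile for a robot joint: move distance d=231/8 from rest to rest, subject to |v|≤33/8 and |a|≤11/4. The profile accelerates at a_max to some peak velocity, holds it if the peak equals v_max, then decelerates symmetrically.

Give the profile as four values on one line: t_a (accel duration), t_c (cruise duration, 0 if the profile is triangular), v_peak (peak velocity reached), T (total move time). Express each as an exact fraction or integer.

t_a=3/2 t_c=11/2 v_peak=33/8 T=17/2

v_max²/a_max = (33/8)²/(11/4) = 99/16
231/8 ≥ 99/16 so v_max reached
t_a = (33/8)/(11/4) = 3/2; v_peak = 33/8
d_cruise = 231/8 − 99/16 = 363/16; t_c = (363/16)/(33/8) = 11/2
T = 2·3/2 + 11/2 = 17/2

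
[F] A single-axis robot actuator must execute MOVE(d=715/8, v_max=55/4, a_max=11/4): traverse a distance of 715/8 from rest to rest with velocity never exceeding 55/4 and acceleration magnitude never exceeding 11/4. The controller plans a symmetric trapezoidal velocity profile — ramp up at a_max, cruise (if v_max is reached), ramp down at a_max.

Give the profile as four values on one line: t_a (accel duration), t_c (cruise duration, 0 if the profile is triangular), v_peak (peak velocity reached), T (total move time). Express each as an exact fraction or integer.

t_a=5 t_c=3/2 v_peak=55/4 T=23/2

(v_max)²/a_max = (55/4)²/(11/4) = 275/4
715/8 ≥ 275/4 → trapezoidal
t_a = (55/4)/(11/4) = 5; v_peak = 55/4
d_cruise = 715/8 − 275/4 = 165/8; t_c = (165/8)/(55/4) = 3/2
T = 2·5 + 3/2 = 23/2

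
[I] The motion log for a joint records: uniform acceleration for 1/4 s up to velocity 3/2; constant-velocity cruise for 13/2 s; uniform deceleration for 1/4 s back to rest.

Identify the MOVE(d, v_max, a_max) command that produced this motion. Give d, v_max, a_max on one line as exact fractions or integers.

a_max = (3/2)/(1/4) = 6
d_a = ½·3/2·1/4 = 3/16; d_c = 3/2·13/2 = 39/4
d = 2·3/16 + 39/4 = 81/8
t_c = 13/2 > 0 → v_max = v_peak = 3/2

d=81/8 v_max=3/2 a_max=6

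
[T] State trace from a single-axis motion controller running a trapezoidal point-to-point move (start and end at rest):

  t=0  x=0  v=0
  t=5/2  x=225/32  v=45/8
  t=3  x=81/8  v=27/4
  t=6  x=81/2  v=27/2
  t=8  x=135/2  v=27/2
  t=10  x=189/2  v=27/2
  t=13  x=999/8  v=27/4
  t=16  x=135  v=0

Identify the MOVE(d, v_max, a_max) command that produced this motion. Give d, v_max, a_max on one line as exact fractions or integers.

d=135 v_max=27/2 a_max=9/4

final state: t=16, x=135, v=0 → d = 135
a_max = (45/8−0)/(5/2−0) = 9/4
max v = 27/2 over t∈[6,10] → v_max = 27/2
check: 27/2·(6+4) = 135 ✓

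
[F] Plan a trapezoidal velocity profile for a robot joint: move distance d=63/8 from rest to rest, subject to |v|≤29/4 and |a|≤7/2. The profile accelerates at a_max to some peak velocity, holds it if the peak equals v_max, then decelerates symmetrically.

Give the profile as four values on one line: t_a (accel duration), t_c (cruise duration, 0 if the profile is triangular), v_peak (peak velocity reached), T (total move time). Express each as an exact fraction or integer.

v_max²/a_max = (29/4)²/(7/2) = 841/56
63/8 < 841/56 → triangular
v_peak = √(63/8·7/2) = √(441/16) = 21/4
t_a = (21/4)/(7/2) = 3/2; t_c = 0
T = 2·3/2 = 3

t_a=3/2 t_c=0 v_peak=21/4 T=3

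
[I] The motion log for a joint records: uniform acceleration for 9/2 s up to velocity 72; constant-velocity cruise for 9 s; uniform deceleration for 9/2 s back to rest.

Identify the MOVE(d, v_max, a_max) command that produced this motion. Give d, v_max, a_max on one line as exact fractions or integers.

d=972 v_max=72 a_max=16

a_max = 72/(9/2) = 16
d_a = ½·72·9/2 = 162; d_c = 72·9 = 648
d = 2·162 + 648 = 972
t_c = 9 > 0 so v_max = 72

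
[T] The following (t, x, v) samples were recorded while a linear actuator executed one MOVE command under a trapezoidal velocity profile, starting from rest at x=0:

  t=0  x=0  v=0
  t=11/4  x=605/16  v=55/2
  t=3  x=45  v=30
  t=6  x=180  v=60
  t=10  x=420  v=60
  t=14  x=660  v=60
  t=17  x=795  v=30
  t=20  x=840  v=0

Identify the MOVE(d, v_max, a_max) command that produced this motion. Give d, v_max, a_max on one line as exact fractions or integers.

d=840 v_max=60 a_max=10

final state: t=20, x=840, v=0 → d = 840
a_max = (55/2−0)/(11/4−0) = 10
max v = 60 over t∈[6,14] → v_max = 60
check: 60·(6+8) = 840 ✓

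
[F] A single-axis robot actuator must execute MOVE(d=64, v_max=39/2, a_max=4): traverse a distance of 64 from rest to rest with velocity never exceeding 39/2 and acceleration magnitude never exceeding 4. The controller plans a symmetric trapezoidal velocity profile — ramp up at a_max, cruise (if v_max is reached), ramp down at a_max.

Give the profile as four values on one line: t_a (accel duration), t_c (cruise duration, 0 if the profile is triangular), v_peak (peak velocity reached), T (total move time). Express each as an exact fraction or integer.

vₘ²/aₘ = (39/2)²/4 = 1521/16
64 < 1521/16 → triangular
v_peak = √(64·4) = √256 = 16
t_a = 16/4 = 4; t_c = 0
T = 2·4 = 8

t_a=4 t_c=0 v_peak=16 T=8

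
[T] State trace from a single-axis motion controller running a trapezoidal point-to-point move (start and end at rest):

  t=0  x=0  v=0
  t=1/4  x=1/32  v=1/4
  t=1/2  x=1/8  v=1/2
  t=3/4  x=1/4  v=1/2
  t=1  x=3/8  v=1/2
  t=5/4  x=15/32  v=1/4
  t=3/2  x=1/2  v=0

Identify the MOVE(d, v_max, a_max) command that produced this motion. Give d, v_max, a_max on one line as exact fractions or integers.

d=1/2 v_max=1/2 a_max=1

final state: t=3/2, x=1/2, v=0 → d = 1/2
a_max = (1/4−0)/(1/4−0) = 1
max v = 1/2 over t∈[1/2,1] → v_max = 1/2
check: 1/2·(1/2+1/2) = 1/2 ✓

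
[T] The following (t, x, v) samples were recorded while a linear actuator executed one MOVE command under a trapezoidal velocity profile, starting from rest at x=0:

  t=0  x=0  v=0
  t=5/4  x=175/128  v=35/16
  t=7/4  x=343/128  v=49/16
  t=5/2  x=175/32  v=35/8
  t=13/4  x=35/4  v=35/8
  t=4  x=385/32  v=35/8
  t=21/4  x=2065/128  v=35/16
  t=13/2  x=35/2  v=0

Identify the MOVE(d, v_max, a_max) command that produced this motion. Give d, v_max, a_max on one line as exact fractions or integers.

final state: t=13/2, x=35/2, v=0 → d = 35/2
a_max = (35/16−0)/(5/4−0) = 7/4
max v = 35/8 over t∈[5/2,4] → v_max = 35/8
check: 35/8·(5/2+3/2) = 35/2 ✓

d=35/2 v_max=35/8 a_max=7/4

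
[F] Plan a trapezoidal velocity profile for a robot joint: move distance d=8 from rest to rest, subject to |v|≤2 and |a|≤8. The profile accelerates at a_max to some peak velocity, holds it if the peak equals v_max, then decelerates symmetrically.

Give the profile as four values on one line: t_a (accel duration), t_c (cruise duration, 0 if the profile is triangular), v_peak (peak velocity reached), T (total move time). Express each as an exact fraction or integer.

t_a=1/4 t_c=15/4 v_peak=2 T=17/4

v_max²/a_max = 2²/8 = 1/2
8 ≥ 1/2 so v_max reached
t_a = 2/8 = 1/4; v_peak = 2
d_cruise = 8 − 1/2 = 15/2; t_c = (15/2)/2 = 15/4
T = 2·1/4 + 15/4 = 17/4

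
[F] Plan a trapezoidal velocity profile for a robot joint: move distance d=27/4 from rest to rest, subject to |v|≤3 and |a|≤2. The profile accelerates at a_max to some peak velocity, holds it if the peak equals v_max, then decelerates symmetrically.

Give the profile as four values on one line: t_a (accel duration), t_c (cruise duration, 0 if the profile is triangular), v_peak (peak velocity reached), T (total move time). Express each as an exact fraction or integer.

t_a=3/2 t_c=3/4 v_peak=3 T=15/4

vₘ²/aₘ = 3²/2 = 9/2
27/4 ≥ 9/2 so v_max reached
t_a = 3/2; v_peak = 3
d_cruise = 27/4 − 9/2 = 9/4; t_c = (9/4)/3 = 3/4
T = 2·3/2 + 3/4 = 15/4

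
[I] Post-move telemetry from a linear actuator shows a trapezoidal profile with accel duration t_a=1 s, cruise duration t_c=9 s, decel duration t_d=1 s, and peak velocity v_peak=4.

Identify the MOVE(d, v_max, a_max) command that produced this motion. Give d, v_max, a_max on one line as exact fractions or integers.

a_max = 4/1 = 4
d_a = ½·4·1 = 2; d_c = 4·9 = 36
d = 2·2 + 36 = 40
t_c = 9 > 0 ⇒ limit active, v_max = 4

d=40 v_max=4 a_max=4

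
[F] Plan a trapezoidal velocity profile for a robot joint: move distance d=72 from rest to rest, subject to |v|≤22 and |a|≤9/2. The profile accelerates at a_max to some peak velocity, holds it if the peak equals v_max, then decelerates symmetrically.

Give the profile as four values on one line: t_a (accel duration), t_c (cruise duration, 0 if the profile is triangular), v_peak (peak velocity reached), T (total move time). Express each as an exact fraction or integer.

t_a=4 t_c=0 v_peak=18 T=8

(v_max)²/a_max = 22²/(9/2) = 968/9
72 < 968/9 ⇒ no cruise
v_peak = √(72·9/2) = √324 = 18
t_a = 18/(9/2) = 4; t_c = 0
T = 2·4 = 8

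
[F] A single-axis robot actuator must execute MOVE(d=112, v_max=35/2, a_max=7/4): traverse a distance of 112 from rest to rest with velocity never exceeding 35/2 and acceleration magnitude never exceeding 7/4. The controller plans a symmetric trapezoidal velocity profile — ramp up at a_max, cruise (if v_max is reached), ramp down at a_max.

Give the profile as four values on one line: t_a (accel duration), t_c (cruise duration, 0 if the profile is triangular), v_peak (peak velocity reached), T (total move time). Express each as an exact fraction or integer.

(v_max)²/a_max = (35/2)²/(7/4) = 175
112 < 175 ⇒ no cruise
v_peak = √(112·7/4) = √196 = 14
t_a = 14/(7/4) = 8; t_c = 0
T = 2·8 = 16

t_a=8 t_c=0 v_peak=14 T=16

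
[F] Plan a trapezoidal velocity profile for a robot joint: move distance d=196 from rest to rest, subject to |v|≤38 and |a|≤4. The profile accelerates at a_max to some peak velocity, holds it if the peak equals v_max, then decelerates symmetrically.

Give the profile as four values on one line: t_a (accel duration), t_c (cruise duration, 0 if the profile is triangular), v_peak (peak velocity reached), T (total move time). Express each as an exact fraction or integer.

t_a=7 t_c=0 v_peak=28 T=14

vₘ²/aₘ = 38²/4 = 361
196 < 361 so t_c = 0
v_peak = √(196·4) = √784 = 28
t_a = 28/4 = 7; t_c = 0
T = 2·7 = 14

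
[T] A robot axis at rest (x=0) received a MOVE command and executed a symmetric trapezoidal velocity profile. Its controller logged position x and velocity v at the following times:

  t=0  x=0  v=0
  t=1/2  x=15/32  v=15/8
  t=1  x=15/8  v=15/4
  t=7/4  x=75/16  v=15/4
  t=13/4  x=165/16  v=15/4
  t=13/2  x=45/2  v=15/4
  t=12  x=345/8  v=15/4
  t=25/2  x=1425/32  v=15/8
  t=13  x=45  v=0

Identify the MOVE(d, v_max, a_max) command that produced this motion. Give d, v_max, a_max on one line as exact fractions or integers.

final state: t=13, x=45, v=0 → d = 45
a_max = (15/8−0)/(1/2−0) = 15/4
max v = 15/4 over t∈[1,12] → v_max = 15/4
check: 15/4·(1+11) = 45 ✓

d=45 v_max=15/4 a_max=15/4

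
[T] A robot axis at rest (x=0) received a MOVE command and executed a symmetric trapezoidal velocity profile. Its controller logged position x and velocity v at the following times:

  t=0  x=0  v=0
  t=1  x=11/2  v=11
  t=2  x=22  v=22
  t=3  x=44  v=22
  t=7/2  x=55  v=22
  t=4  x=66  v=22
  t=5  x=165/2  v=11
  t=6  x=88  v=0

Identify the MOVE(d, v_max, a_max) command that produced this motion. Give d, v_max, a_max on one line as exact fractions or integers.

d=88 v_max=22 a_max=11

final state: t=6, x=88, v=0 → d = 88
a_max = (11−0)/(1−0) = 11
max v = 22 over t∈[2,4] → v_max = 22
check: 22·(2+2) = 88 ✓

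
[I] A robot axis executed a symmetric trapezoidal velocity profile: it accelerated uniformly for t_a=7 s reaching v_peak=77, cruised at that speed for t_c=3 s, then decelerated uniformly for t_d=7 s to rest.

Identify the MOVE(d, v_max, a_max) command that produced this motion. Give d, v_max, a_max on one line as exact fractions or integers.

a_max = 77/7 = 11
d_a = ½·77·7 = 539/2; d_c = 77·3 = 231
d = 2·539/2 + 231 = 770
t_c = 3 > 0 ⇒ limit active, v_max = 77

d=770 v_max=77 a_max=11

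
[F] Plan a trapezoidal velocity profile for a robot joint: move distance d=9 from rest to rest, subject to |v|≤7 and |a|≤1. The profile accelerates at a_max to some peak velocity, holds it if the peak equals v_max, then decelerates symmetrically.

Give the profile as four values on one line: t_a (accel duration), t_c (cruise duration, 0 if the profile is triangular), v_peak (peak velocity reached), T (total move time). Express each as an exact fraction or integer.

t_a=3 t_c=0 v_peak=3 T=6

(v_max)²/a_max = 7²/1 = 49
9 < 49 → triangular
v_peak = √(9·1) = √9 = 3
t_a = 3/1 = 3; t_c = 0
T = 2·3 = 6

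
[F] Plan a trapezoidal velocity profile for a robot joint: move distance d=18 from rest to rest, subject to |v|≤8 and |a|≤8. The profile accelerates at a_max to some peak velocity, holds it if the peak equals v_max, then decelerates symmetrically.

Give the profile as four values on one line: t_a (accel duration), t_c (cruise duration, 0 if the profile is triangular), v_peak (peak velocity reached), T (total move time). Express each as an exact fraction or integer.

t_a=1 t_c=5/4 v_peak=8 T=13/4

(v_max)²/a_max = 8²/8 = 8
18 ≥ 8 ⇒ cruise phase
t_a = 8/8 = 1; v_peak = 8
d_cruise = 18 − 8 = 10; t_c = 10/8 = 5/4
T = 2·1 + 5/4 = 13/4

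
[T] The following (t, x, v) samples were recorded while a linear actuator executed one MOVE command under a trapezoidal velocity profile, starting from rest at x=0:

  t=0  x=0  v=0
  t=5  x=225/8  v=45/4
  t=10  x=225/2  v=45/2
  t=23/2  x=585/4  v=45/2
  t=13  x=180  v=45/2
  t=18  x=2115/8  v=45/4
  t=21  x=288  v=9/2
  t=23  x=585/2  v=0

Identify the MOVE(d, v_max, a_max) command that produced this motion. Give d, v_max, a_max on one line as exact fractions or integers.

d=585/2 v_max=45/2 a_max=9/4

final state: t=23, x=585/2, v=0 → d = 585/2
a_max = (45/4−0)/(5−0) = 9/4
max v = 45/2 over t∈[10,13] → v_max = 45/2
check: 45/2·(10+3) = 585/2 ✓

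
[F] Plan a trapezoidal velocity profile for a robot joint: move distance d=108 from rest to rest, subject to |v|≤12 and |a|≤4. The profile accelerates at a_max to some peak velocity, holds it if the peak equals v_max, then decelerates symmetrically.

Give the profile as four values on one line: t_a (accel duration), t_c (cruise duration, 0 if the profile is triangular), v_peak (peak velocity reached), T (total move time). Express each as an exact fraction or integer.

(v_max)²/a_max = 12²/4 = 36
108 ≥ 36 so v_max reached
t_a = 12/4 = 3; v_peak = 12
d_cruise = 108 − 36 = 72; t_c = 72/12 = 6
T = 2·3 + 6 = 12

t_a=3 t_c=6 v_peak=12 T=12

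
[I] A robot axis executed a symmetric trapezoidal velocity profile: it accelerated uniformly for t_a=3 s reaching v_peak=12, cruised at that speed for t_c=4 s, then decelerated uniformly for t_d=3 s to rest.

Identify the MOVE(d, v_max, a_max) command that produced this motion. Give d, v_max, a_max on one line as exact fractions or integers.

d=84 v_max=12 a_max=4

a_max = 12/3 = 4
d_a = ½·12·3 = 18; d_c = 12·4 = 48
d = 2·18 + 48 = 84
t_c = 4 > 0 ⇒ limit active, v_max = 12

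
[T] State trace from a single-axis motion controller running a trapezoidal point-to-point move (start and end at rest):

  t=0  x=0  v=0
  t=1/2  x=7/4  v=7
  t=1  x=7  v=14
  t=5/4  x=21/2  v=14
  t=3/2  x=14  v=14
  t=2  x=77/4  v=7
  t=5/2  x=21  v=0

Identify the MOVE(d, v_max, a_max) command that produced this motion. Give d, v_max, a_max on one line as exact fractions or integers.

d=21 v_max=14 a_max=14

final state: t=5/2, x=21, v=0 → d = 21
a_max = (7−0)/(1/2−0) = 14
max v = 14 over t∈[1,3/2] → v_max = 14
check: 14·(1+1/2) = 21 ✓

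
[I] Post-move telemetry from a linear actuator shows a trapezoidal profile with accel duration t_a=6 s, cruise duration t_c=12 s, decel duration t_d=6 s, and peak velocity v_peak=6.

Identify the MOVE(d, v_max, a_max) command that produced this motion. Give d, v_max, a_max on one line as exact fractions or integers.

d=108 v_max=6 a_max=1

a_max = 6/6 = 1
d_a = ½·6·6 = 18; d_c = 6·12 = 72
d = 2·18 + 72 = 108
t_c = 12 > 0 so v_max = 6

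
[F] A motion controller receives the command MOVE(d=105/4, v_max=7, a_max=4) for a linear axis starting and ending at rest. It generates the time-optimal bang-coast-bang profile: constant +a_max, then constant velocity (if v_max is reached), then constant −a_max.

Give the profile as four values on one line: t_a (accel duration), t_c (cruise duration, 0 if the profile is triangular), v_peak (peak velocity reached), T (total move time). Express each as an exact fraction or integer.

t_a=7/4 t_c=2 v_peak=7 T=11/2

(v_max)²/a_max = 7²/4 = 49/4
105/4 ≥ 49/4 → trapezoidal
t_a = 7/4; v_peak = 7
d_cruise = 105/4 − 49/4 = 14; t_c = 14/7 = 2
T = 2·7/4 + 2 = 11/2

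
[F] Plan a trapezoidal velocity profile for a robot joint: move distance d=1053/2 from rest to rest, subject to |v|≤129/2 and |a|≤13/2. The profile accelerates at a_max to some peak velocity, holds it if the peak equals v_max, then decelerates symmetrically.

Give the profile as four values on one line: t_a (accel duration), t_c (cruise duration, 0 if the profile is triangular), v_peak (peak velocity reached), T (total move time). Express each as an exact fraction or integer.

t_a=9 t_c=0 v_peak=117/2 T=18

vₘ²/aₘ = (129/2)²/(13/2) = 16641/26
1053/2 < 16641/26 ⇒ no cruise
v_peak = √(1053/2·13/2) = √(13689/4) = 117/2
t_a = (117/2)/(13/2) = 9; t_c = 0
T = 2·9 = 18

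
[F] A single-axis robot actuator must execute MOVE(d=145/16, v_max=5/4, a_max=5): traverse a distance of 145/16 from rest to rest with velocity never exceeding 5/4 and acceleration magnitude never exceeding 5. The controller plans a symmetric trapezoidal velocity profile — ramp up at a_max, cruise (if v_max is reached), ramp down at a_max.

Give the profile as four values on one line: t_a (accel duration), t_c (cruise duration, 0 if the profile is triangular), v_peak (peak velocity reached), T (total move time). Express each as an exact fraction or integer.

(v_max)²/a_max = (5/4)²/5 = 5/16
145/16 ≥ 5/16 → trapezoidal
t_a = (5/4)/5 = 1/4; v_peak = 5/4
d_cruise = 145/16 − 5/16 = 35/4; t_c = (35/4)/(5/4) = 7
T = 2·1/4 + 7 = 15/2

t_a=1/4 t_c=7 v_peak=5/4 T=15/2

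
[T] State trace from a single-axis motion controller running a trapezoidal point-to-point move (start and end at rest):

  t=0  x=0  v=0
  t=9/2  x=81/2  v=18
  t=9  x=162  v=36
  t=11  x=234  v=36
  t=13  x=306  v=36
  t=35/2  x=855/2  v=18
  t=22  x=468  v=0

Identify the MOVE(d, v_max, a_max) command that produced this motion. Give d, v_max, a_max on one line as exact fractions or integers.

d=468 v_max=36 a_max=4

final state: t=22, x=468, v=0 → d = 468
a_max = (18−0)/(9/2−0) = 4
max v = 36 over t∈[9,13] → v_max = 36
check: 36·(9+4) = 468 ✓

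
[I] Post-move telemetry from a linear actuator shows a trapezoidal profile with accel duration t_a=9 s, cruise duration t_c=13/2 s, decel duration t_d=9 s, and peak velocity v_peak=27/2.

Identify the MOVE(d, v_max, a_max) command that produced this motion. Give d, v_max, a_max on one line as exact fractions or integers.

d=837/4 v_max=27/2 a_max=3/2

a_max = (27/2)/9 = 3/2
d_a = ½·27/2·9 = 243/4; d_c = 27/2·13/2 = 351/4
d = 2·243/4 + 351/4 = 837/4
t_c = 13/2 > 0 so v_max = 27/2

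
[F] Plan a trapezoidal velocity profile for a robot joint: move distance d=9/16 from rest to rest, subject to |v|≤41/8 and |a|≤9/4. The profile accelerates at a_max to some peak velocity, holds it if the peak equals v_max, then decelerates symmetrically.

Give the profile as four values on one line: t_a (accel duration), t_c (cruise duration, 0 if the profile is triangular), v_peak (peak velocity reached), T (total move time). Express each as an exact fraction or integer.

t_a=1/2 t_c=0 v_peak=9/8 T=1

vₘ²/aₘ = (41/8)²/(9/4) = 1681/144
9/16 < 1681/144 so t_c = 0
v_peak = √(9/16·9/4) = √(81/64) = 9/8
t_a = (9/8)/(9/4) = 1/2; t_c = 0
T = 2·1/2 = 1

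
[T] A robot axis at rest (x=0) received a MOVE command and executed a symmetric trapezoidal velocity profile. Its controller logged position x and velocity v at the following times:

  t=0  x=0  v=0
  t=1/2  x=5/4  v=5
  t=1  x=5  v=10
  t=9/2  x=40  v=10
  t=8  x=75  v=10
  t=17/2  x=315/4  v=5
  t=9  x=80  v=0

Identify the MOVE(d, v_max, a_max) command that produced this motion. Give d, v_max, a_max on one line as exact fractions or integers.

final state: t=9, x=80, v=0 → d = 80
a_max = (5−0)/(1/2−0) = 10
max v = 10 over t∈[1,8] → v_max = 10
check: 10·(1+7) = 80 ✓

d=80 v_max=10 a_max=10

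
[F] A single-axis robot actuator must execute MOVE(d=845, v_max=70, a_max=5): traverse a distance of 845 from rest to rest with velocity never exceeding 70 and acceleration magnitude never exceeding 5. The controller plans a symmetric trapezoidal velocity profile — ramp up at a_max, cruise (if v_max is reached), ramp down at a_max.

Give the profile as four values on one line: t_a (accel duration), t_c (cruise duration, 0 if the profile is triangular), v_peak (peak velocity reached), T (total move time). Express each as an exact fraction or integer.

t_a=13 t_c=0 v_peak=65 T=26

(v_max)²/a_max = 70²/5 = 980
845 < 980 so t_c = 0
v_peak = √(845·5) = √4225 = 65
t_a = 65/5 = 13; t_c = 0
T = 2·13 = 26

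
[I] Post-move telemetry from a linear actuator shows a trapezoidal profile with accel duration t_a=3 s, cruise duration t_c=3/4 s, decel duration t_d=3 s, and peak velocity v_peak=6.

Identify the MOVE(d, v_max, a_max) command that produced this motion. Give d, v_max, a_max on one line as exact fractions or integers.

d=45/2 v_max=6 a_max=2

a_max = 6/3 = 2
d_a = ½·6·3 = 9; d_c = 6·3/4 = 9/2
d = 2·9 + 9/2 = 45/2
t_c = 3/4 > 0 so v_max = 6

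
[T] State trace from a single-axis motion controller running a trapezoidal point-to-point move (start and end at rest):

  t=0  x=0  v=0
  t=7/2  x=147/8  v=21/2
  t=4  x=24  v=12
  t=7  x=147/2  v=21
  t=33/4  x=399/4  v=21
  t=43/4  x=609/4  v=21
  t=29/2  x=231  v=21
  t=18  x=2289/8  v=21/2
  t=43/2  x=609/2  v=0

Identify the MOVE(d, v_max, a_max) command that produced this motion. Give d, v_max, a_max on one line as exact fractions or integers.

final state: t=43/2, x=609/2, v=0 → d = 609/2
a_max = (21/2−0)/(7/2−0) = 3
max v = 21 over t∈[7,29/2] → v_max = 21
check: 21·(7+15/2) = 609/2 ✓

d=609/2 v_max=21 a_max=3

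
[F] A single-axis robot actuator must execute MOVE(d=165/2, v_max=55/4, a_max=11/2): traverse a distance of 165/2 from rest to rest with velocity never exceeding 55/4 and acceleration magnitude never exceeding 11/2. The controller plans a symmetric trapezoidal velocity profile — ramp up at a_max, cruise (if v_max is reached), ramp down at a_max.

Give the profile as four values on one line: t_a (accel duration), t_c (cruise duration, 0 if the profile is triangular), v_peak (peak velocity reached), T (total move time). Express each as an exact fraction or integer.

t_a=5/2 t_c=7/2 v_peak=55/4 T=17/2

v_max²/a_max = (55/4)²/(11/2) = 275/8
165/2 ≥ 275/8 ⇒ cruise phase
t_a = (55/4)/(11/2) = 5/2; v_peak = 55/4
d_cruise = 165/2 − 275/8 = 385/8; t_c = (385/8)/(55/4) = 7/2
T = 2·5/2 + 7/2 = 17/2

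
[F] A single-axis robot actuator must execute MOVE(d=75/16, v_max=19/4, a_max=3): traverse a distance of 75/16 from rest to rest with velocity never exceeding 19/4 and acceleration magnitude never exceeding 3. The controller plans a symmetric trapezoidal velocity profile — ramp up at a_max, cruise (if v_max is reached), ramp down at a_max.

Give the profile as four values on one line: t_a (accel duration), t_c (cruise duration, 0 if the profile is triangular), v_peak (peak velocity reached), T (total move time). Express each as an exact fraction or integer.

t_a=5/4 t_c=0 v_peak=15/4 T=5/2

(v_max)²/a_max = (19/4)²/3 = 361/48
75/16 < 361/48 so t_c = 0
v_peak = √(75/16·3) = √(225/16) = 15/4
t_a = (15/4)/3 = 5/4; t_c = 0
T = 2·5/4 = 5/2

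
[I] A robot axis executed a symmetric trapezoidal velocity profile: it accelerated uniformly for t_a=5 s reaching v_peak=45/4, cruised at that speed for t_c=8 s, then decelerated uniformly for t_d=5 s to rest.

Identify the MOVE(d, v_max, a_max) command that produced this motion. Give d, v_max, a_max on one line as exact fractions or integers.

d=585/4 v_max=45/4 a_max=9/4

a_max = (45/4)/5 = 9/4
d_a = ½·45/4·5 = 225/8; d_c = 45/4·8 = 90
d = 2·225/8 + 90 = 585/4
t_c = 8 > 0 → v_max = v_peak = 45/4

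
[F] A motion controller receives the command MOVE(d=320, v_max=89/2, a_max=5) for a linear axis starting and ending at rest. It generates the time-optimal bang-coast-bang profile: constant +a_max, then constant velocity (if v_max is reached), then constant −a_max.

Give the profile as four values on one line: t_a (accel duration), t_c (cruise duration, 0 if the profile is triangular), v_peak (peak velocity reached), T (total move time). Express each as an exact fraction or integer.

v_max²/a_max = (89/2)²/5 = 7921/20
320 < 7921/20 → triangular
v_peak = √(320·5) = √1600 = 40
t_a = 40/5 = 8; t_c = 0
T = 2·8 = 16

t_a=8 t_c=0 v_peak=40 T=16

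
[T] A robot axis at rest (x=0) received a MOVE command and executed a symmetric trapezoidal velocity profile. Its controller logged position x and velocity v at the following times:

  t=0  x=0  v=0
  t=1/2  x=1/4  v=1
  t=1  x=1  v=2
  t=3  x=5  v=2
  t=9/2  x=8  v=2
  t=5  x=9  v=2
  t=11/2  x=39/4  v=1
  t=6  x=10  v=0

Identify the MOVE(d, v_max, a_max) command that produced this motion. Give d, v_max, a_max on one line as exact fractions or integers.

d=10 v_max=2 a_max=2

final state: t=6, x=10, v=0 → d = 10
a_max = (1−0)/(1/2−0) = 2
max v = 2 over t∈[1,5] → v_max = 2
check: 2·(1+4) = 10 ✓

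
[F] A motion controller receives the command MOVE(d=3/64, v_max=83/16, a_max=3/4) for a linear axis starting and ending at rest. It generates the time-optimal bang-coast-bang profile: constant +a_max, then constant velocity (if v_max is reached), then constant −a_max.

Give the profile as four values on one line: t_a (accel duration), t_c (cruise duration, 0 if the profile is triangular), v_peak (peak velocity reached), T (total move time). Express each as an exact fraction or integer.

t_a=1/4 t_c=0 v_peak=3/16 T=1/2

(v_max)²/a_max = (83/16)²/(3/4) = 6889/192
3/64 < 6889/192 so t_c = 0
v_peak = √(3/64·3/4) = √(9/256) = 3/16
t_a = (3/16)/(3/4) = 1/4; t_c = 0
T = 2·1/4 = 1/2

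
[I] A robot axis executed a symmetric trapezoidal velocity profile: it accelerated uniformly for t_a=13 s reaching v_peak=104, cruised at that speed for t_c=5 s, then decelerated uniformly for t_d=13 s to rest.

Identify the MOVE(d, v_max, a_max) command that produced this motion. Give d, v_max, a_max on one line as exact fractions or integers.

d=1872 v_max=104 a_max=8

a_max = 104/13 = 8
d_a = ½·104·13 = 676; d_c = 104·5 = 520
d = 2·676 + 520 = 1872
t_c = 5 > 0 so v_max = 104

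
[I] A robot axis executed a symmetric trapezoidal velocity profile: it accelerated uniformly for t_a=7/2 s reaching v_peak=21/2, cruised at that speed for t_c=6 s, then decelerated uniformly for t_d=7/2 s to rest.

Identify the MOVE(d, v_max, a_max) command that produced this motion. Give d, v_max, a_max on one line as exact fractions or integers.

d=399/4 v_max=21/2 a_max=3

a_max = (21/2)/(7/2) = 3
d_a = ½·21/2·7/2 = 147/8; d_c = 21/2·6 = 63
d = 2·147/8 + 63 = 399/4
t_c = 6 > 0 so v_max = 21/2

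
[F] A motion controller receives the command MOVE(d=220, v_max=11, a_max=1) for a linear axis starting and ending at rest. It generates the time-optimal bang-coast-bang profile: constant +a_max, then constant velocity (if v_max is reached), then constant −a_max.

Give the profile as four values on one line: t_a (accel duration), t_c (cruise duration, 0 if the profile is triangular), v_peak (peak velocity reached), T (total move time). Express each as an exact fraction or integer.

vₘ²/aₘ = 11²/1 = 121
220 ≥ 121 → trapezoidal
t_a = 11/1 = 11; v_peak = 11
d_cruise = 220 − 121 = 99; t_c = 99/11 = 9
T = 2·11 + 9 = 31

t_a=11 t_c=9 v_peak=11 T=31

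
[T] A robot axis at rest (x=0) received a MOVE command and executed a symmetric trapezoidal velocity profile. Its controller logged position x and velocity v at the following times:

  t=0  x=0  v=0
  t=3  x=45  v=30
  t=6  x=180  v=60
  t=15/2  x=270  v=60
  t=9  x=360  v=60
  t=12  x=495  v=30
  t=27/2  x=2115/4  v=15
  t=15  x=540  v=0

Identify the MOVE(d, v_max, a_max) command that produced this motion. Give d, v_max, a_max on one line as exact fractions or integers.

d=540 v_max=60 a_max=10

final state: t=15, x=540, v=0 → d = 540
a_max = (30−0)/(3−0) = 10
max v = 60 over t∈[6,9] → v_max = 60
check: 60·(6+3) = 540 ✓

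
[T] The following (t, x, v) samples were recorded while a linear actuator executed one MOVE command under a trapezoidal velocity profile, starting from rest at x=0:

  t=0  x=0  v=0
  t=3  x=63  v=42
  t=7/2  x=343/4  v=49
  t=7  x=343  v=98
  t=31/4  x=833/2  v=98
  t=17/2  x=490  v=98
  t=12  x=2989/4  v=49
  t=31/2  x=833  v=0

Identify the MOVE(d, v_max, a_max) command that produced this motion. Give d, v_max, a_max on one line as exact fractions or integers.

d=833 v_max=98 a_max=14

final state: t=31/2, x=833, v=0 → d = 833
a_max = (42−0)/(3−0) = 14
max v = 98 over t∈[7,17/2] → v_max = 98
check: 98·(7+3/2) = 833 ✓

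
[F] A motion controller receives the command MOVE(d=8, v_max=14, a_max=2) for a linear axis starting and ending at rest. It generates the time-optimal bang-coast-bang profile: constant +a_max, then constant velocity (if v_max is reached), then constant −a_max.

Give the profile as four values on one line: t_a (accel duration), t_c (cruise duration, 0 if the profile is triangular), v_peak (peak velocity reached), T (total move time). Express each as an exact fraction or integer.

(v_max)²/a_max = 14²/2 = 98
8 < 98 → triangular
v_peak = √(8·2) = √16 = 4
t_a = 4/2 = 2; t_c = 0
T = 2·2 = 4

t_a=2 t_c=0 v_peak=4 T=4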